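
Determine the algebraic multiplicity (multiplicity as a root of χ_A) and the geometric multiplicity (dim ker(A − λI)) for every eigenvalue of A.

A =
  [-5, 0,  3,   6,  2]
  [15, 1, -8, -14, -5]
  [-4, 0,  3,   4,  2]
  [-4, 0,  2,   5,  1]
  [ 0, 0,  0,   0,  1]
λ = 1: alg = 5, geom = 2

Step 1 — factor the characteristic polynomial to read off the algebraic multiplicities:
  χ_A(x) = (x - 1)^5

Step 2 — compute geometric multiplicities via the rank-nullity identity g(λ) = n − rank(A − λI):
  rank(A − (1)·I) = 3, so dim ker(A − (1)·I) = n − 3 = 2

Summary:
  λ = 1: algebraic multiplicity = 5, geometric multiplicity = 2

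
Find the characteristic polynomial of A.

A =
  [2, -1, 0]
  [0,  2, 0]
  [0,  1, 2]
x^3 - 6*x^2 + 12*x - 8

Expanding det(x·I − A) (e.g. by cofactor expansion or by noting that A is similar to its Jordan form J, which has the same characteristic polynomial as A) gives
  χ_A(x) = x^3 - 6*x^2 + 12*x - 8
which factors as (x - 2)^3. The eigenvalues (with algebraic multiplicities) are λ = 2 with multiplicity 3.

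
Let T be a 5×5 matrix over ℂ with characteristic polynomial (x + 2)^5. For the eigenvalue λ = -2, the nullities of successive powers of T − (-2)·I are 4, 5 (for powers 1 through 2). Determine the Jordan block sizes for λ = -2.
Block sizes for λ = -2: [2, 1, 1, 1]

From the dimensions of kernels of powers, the number of Jordan blocks of size at least j is d_j − d_{j−1} where d_j = dim ker(N^j) (with d_0 = 0). Computing the differences gives [4, 1].
The number of blocks of size exactly k is (#blocks of size ≥ k) − (#blocks of size ≥ k + 1), so the partition is: 3 block(s) of size 1, 1 block(s) of size 2.
In nonincreasing order the block sizes are [2, 1, 1, 1].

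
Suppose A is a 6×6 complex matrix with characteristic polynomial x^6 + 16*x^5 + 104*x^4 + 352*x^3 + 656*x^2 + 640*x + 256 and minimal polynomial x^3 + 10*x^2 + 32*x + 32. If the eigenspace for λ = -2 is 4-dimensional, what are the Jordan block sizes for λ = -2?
Block sizes for λ = -2: [1, 1, 1, 1]

Step 1 — from the characteristic polynomial, algebraic multiplicity of λ = -2 is 4. From dim ker(A − (-2)·I) = 4, there are exactly 4 Jordan blocks for λ = -2.
Step 2 — from the minimal polynomial, the factor (x + 2) tells us the largest block for λ = -2 has size 1.
Step 3 — with total size 4, 4 blocks, and largest block 1, the block sizes (in nonincreasing order) are [1, 1, 1, 1].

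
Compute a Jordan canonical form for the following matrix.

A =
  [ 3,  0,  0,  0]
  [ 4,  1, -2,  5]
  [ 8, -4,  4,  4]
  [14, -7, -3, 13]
J_1(3) ⊕ J_3(6)

The characteristic polynomial is
  det(x·I − A) = x^4 - 21*x^3 + 162*x^2 - 540*x + 648 = (x - 6)^3*(x - 3)

Eigenvalues and multiplicities (the geometric multiplicity of λ is n − rank(A − λI), which equals the number of Jordan blocks for λ):
  λ = 3: algebraic multiplicity = 1, geometric multiplicity = 1
  λ = 6: algebraic multiplicity = 3, geometric multiplicity = 1

Determining the block sizes for each eigenvalue:
  λ = 3: one block (gm = 1), so the single block has size am = 1 → block sizes [1]
  λ = 6: one block (gm = 1), so the single block has size am = 3 → block sizes [3]

Assembling the blocks gives a Jordan form
J =
  [3, 0, 0, 0]
  [0, 6, 1, 0]
  [0, 0, 6, 1]
  [0, 0, 0, 6]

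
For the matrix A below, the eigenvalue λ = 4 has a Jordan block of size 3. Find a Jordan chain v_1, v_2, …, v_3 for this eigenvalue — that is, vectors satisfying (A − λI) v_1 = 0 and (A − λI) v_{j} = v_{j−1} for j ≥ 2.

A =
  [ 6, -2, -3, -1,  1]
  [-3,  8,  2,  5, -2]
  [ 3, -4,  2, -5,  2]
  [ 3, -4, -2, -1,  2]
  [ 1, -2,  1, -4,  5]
A Jordan chain for λ = 4 of length 3:
v_1 = (-1, 1, -1, -1, 0)ᵀ
v_2 = (2, -3, 3, 3, 1)ᵀ
v_3 = (1, 0, 0, 0, 0)ᵀ

Let N = A − (4)·I. We want v_3 with N^3 v_3 = 0 but N^2 v_3 ≠ 0; then v_{j-1} := N · v_j for j = 3, …, 2.

Pick v_3 = (1, 0, 0, 0, 0)ᵀ.
Then v_2 = N · v_3 = (2, -3, 3, 3, 1)ᵀ.
Then v_1 = N · v_2 = (-1, 1, -1, -1, 0)ᵀ.

Sanity check: (A − (4)·I) v_1 = (0, 0, 0, 0, 0)ᵀ = 0. ✓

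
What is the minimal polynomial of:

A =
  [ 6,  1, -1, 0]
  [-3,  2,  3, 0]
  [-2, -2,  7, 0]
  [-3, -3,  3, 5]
x^2 - 10*x + 25

The characteristic polynomial is χ_A(x) = (x - 5)^4, so the eigenvalues are known. The minimal polynomial is
  m_A(x) = Π_λ (x − λ)^{k_λ}
where k_λ is the size of the *largest* Jordan block for λ (equivalently, the smallest k with (A − λI)^k v = 0 for every generalised eigenvector v of λ).

  λ = 5: largest Jordan block has size 2, contributing (x − 5)^2

So m_A(x) = (x - 5)^2 = x^2 - 10*x + 25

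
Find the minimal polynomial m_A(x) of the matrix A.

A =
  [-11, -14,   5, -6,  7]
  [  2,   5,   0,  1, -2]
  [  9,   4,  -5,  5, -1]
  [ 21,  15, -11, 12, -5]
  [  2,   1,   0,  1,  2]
x^5 - 3*x^4 - 13*x^3 + 47*x^2 - 48*x + 16

The characteristic polynomial is χ_A(x) = (x - 4)*(x - 1)^3*(x + 4), so the eigenvalues are known. The minimal polynomial is
  m_A(x) = Π_λ (x − λ)^{k_λ}
where k_λ is the size of the *largest* Jordan block for λ (equivalently, the smallest k with (A − λI)^k v = 0 for every generalised eigenvector v of λ).

  λ = -4: largest Jordan block has size 1, contributing (x + 4)
  λ = 1: largest Jordan block has size 3, contributing (x − 1)^3
  λ = 4: largest Jordan block has size 1, contributing (x − 4)

So m_A(x) = (x - 4)*(x - 1)^3*(x + 4) = x^5 - 3*x^4 - 13*x^3 + 47*x^2 - 48*x + 16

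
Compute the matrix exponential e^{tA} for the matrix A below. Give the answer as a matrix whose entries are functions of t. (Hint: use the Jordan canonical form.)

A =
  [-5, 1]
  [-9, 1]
e^{tA} =
  [-3*t*exp(-2*t) + exp(-2*t), t*exp(-2*t)]
  [-9*t*exp(-2*t), 3*t*exp(-2*t) + exp(-2*t)]

Strategy: write A = P · J · P⁻¹ where J is a Jordan canonical form, so e^{tA} = P · e^{tJ} · P⁻¹, and e^{tJ} can be computed block-by-block.

A has Jordan form
J =
  [-2,  1]
  [ 0, -2]
(up to reordering of blocks).

Per-block formulas:
  For a 2×2 Jordan block J_2(-2): exp(t · J_2(-2)) = e^(-2t)·(I + t·N), where N is the 2×2 nilpotent shift.

After assembling e^{tJ} and conjugating by P, we get:

e^{tA} =
  [-3*t*exp(-2*t) + exp(-2*t), t*exp(-2*t)]
  [-9*t*exp(-2*t), 3*t*exp(-2*t) + exp(-2*t)]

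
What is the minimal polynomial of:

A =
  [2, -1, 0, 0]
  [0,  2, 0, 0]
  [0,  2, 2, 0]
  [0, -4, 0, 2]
x^2 - 4*x + 4

The characteristic polynomial is χ_A(x) = (x - 2)^4, so the eigenvalues are known. The minimal polynomial is
  m_A(x) = Π_λ (x − λ)^{k_λ}
where k_λ is the size of the *largest* Jordan block for λ (equivalently, the smallest k with (A − λI)^k v = 0 for every generalised eigenvector v of λ).

  λ = 2: largest Jordan block has size 2, contributing (x − 2)^2

So m_A(x) = (x - 2)^2 = x^2 - 4*x + 4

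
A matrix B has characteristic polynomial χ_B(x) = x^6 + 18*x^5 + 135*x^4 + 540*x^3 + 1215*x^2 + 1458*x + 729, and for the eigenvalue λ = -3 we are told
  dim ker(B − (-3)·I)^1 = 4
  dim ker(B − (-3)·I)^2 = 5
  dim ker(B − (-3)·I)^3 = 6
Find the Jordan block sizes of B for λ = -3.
Block sizes for λ = -3: [3, 1, 1, 1]

From the dimensions of kernels of powers, the number of Jordan blocks of size at least j is d_j − d_{j−1} where d_j = dim ker(N^j) (with d_0 = 0). Computing the differences gives [4, 1, 1].
The number of blocks of size exactly k is (#blocks of size ≥ k) − (#blocks of size ≥ k + 1), so the partition is: 3 block(s) of size 1, 1 block(s) of size 3.
In nonincreasing order the block sizes are [3, 1, 1, 1].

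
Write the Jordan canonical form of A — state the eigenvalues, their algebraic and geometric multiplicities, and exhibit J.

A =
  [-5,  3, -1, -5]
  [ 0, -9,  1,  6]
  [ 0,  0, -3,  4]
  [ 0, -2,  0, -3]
J_3(-5) ⊕ J_1(-5)

The characteristic polynomial is
  det(x·I − A) = x^4 + 20*x^3 + 150*x^2 + 500*x + 625 = (x + 5)^4

Eigenvalues and multiplicities (the geometric multiplicity of λ is n − rank(A − λI), which equals the number of Jordan blocks for λ):
  λ = -5: algebraic multiplicity = 4, geometric multiplicity = 2

Determining the block sizes for each eigenvalue:
  λ = -5: with am = 4 and gm = 2, the partition is not yet determined (e.g. several partitions of 4 into 2 parts exist). Let N = A − (-5)·I. Computing rank(N^1) = 2, rank(N^2) = 1, rank(N^3) = 0; the number of blocks of size ≥ j is rank(N^{j−1}) − rank(N^j), giving [2, 1, 1]. So we have 1 block(s) of size 3, 1 block(s) of size 1 → block sizes [3, 1]

Assembling the blocks gives a Jordan form
J =
  [-5,  1,  0,  0]
  [ 0, -5,  1,  0]
  [ 0,  0, -5,  0]
  [ 0,  0,  0, -5]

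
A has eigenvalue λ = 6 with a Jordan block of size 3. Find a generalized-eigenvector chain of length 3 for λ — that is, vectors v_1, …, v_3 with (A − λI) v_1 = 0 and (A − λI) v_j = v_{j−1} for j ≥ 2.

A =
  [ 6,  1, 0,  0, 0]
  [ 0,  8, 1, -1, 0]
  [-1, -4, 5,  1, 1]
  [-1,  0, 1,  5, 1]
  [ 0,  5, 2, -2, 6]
A Jordan chain for λ = 6 of length 3:
v_1 = (2, 0, 0, 0, 2)ᵀ
v_2 = (1, 2, -4, 0, 5)ᵀ
v_3 = (0, 1, 0, 0, 0)ᵀ

Let N = A − (6)·I. We want v_3 with N^3 v_3 = 0 but N^2 v_3 ≠ 0; then v_{j-1} := N · v_j for j = 3, …, 2.

Pick v_3 = (0, 1, 0, 0, 0)ᵀ.
Then v_2 = N · v_3 = (1, 2, -4, 0, 5)ᵀ.
Then v_1 = N · v_2 = (2, 0, 0, 0, 2)ᵀ.

Sanity check: (A − (6)·I) v_1 = (0, 0, 0, 0, 0)ᵀ = 0. ✓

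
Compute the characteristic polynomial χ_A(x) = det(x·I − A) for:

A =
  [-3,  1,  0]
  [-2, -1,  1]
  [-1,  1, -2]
x^3 + 6*x^2 + 12*x + 8

Expanding det(x·I − A) (e.g. by cofactor expansion or by noting that A is similar to its Jordan form J, which has the same characteristic polynomial as A) gives
  χ_A(x) = x^3 + 6*x^2 + 12*x + 8
which factors as (x + 2)^3. The eigenvalues (with algebraic multiplicities) are λ = -2 with multiplicity 3.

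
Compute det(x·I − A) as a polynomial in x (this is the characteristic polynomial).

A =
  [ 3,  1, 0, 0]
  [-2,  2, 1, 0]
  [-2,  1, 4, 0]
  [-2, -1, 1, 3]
x^4 - 12*x^3 + 54*x^2 - 108*x + 81

Expanding det(x·I − A) (e.g. by cofactor expansion or by noting that A is similar to its Jordan form J, which has the same characteristic polynomial as A) gives
  χ_A(x) = x^4 - 12*x^3 + 54*x^2 - 108*x + 81
which factors as (x - 3)^4. The eigenvalues (with algebraic multiplicities) are λ = 3 with multiplicity 4.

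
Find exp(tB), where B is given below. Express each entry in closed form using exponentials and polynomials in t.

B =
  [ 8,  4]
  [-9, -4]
e^{tB} =
  [6*t*exp(2*t) + exp(2*t), 4*t*exp(2*t)]
  [-9*t*exp(2*t), -6*t*exp(2*t) + exp(2*t)]

Strategy: write B = P · J · P⁻¹ where J is a Jordan canonical form, so e^{tB} = P · e^{tJ} · P⁻¹, and e^{tJ} can be computed block-by-block.

B has Jordan form
J =
  [2, 1]
  [0, 2]
(up to reordering of blocks).

Per-block formulas:
  For a 2×2 Jordan block J_2(2): exp(t · J_2(2)) = e^(2t)·(I + t·N), where N is the 2×2 nilpotent shift.

After assembling e^{tJ} and conjugating by P, we get:

e^{tB} =
  [6*t*exp(2*t) + exp(2*t), 4*t*exp(2*t)]
  [-9*t*exp(2*t), -6*t*exp(2*t) + exp(2*t)]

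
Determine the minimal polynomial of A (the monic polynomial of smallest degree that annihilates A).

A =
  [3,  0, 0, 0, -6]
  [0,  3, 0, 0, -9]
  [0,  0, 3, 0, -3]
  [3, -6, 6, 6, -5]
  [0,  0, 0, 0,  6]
x^3 - 15*x^2 + 72*x - 108

The characteristic polynomial is χ_A(x) = (x - 6)^2*(x - 3)^3, so the eigenvalues are known. The minimal polynomial is
  m_A(x) = Π_λ (x − λ)^{k_λ}
where k_λ is the size of the *largest* Jordan block for λ (equivalently, the smallest k with (A − λI)^k v = 0 for every generalised eigenvector v of λ).

  λ = 3: largest Jordan block has size 1, contributing (x − 3)
  λ = 6: largest Jordan block has size 2, contributing (x − 6)^2

So m_A(x) = (x - 6)^2*(x - 3) = x^3 - 15*x^2 + 72*x - 108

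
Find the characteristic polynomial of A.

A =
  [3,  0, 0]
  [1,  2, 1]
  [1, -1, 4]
x^3 - 9*x^2 + 27*x - 27

Expanding det(x·I − A) (e.g. by cofactor expansion or by noting that A is similar to its Jordan form J, which has the same characteristic polynomial as A) gives
  χ_A(x) = x^3 - 9*x^2 + 27*x - 27
which factors as (x - 3)^3. The eigenvalues (with algebraic multiplicities) are λ = 3 with multiplicity 3.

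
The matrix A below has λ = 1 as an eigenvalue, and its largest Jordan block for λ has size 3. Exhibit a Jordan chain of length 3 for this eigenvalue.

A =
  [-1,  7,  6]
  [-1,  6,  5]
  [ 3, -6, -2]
A Jordan chain for λ = 1 of length 3:
v_1 = (15, 12, -9)ᵀ
v_2 = (-2, -1, 3)ᵀ
v_3 = (1, 0, 0)ᵀ

Let N = A − (1)·I. We want v_3 with N^3 v_3 = 0 but N^2 v_3 ≠ 0; then v_{j-1} := N · v_j for j = 3, …, 2.

Pick v_3 = (1, 0, 0)ᵀ.
Then v_2 = N · v_3 = (-2, -1, 3)ᵀ.
Then v_1 = N · v_2 = (15, 12, -9)ᵀ.

Sanity check: (A − (1)·I) v_1 = (0, 0, 0)ᵀ = 0. ✓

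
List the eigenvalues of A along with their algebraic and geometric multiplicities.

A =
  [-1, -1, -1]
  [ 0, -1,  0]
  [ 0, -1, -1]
λ = -1: alg = 3, geom = 1

Step 1 — factor the characteristic polynomial to read off the algebraic multiplicities:
  χ_A(x) = (x + 1)^3

Step 2 — compute geometric multiplicities via the rank-nullity identity g(λ) = n − rank(A − λI):
  rank(A − (-1)·I) = 2, so dim ker(A − (-1)·I) = n − 2 = 1

Summary:
  λ = -1: algebraic multiplicity = 3, geometric multiplicity = 1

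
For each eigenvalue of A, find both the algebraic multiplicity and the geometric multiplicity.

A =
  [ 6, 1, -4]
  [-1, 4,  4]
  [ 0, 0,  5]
λ = 5: alg = 3, geom = 2

Step 1 — factor the characteristic polynomial to read off the algebraic multiplicities:
  χ_A(x) = (x - 5)^3

Step 2 — compute geometric multiplicities via the rank-nullity identity g(λ) = n − rank(A − λI):
  rank(A − (5)·I) = 1, so dim ker(A − (5)·I) = n − 1 = 2

Summary:
  λ = 5: algebraic multiplicity = 3, geometric multiplicity = 2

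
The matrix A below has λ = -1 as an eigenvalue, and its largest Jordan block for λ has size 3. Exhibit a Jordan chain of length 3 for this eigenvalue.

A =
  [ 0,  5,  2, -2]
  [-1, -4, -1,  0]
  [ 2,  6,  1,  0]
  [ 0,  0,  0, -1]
A Jordan chain for λ = -1 of length 3:
v_1 = (2, -2, 4, 0)ᵀ
v_2 = (5, -3, 6, 0)ᵀ
v_3 = (0, 1, 0, 0)ᵀ

Let N = A − (-1)·I. We want v_3 with N^3 v_3 = 0 but N^2 v_3 ≠ 0; then v_{j-1} := N · v_j for j = 3, …, 2.

Pick v_3 = (0, 1, 0, 0)ᵀ.
Then v_2 = N · v_3 = (5, -3, 6, 0)ᵀ.
Then v_1 = N · v_2 = (2, -2, 4, 0)ᵀ.

Sanity check: (A − (-1)·I) v_1 = (0, 0, 0, 0)ᵀ = 0. ✓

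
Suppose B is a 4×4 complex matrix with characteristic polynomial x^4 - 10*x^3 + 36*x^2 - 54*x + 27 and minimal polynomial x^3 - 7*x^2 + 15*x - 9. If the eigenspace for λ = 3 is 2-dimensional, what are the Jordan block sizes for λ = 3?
Block sizes for λ = 3: [2, 1]

Step 1 — from the characteristic polynomial, algebraic multiplicity of λ = 3 is 3. From dim ker(B − (3)·I) = 2, there are exactly 2 Jordan blocks for λ = 3.
Step 2 — from the minimal polynomial, the factor (x − 3)^2 tells us the largest block for λ = 3 has size 2.
Step 3 — with total size 3, 2 blocks, and largest block 2, the block sizes (in nonincreasing order) are [2, 1].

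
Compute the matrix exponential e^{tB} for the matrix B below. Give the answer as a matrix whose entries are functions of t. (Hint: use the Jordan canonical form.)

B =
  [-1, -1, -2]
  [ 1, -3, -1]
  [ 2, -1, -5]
e^{tB} =
  [-t^2*exp(-3*t)/2 + 2*t*exp(-3*t) + exp(-3*t), -t*exp(-3*t), t^2*exp(-3*t)/2 - 2*t*exp(-3*t)]
  [t*exp(-3*t), exp(-3*t), -t*exp(-3*t)]
  [-t^2*exp(-3*t)/2 + 2*t*exp(-3*t), -t*exp(-3*t), t^2*exp(-3*t)/2 - 2*t*exp(-3*t) + exp(-3*t)]

Strategy: write B = P · J · P⁻¹ where J is a Jordan canonical form, so e^{tB} = P · e^{tJ} · P⁻¹, and e^{tJ} can be computed block-by-block.

B has Jordan form
J =
  [-3,  1,  0]
  [ 0, -3,  1]
  [ 0,  0, -3]
(up to reordering of blocks).

Per-block formulas:
  For a 3×3 Jordan block J_3(-3): exp(t · J_3(-3)) = e^(-3t)·(I + t·N + (t^2/2)·N^2), where N is the 3×3 nilpotent shift.

After assembling e^{tJ} and conjugating by P, we get:

e^{tB} =
  [-t^2*exp(-3*t)/2 + 2*t*exp(-3*t) + exp(-3*t), -t*exp(-3*t), t^2*exp(-3*t)/2 - 2*t*exp(-3*t)]
  [t*exp(-3*t), exp(-3*t), -t*exp(-3*t)]
  [-t^2*exp(-3*t)/2 + 2*t*exp(-3*t), -t*exp(-3*t), t^2*exp(-3*t)/2 - 2*t*exp(-3*t) + exp(-3*t)]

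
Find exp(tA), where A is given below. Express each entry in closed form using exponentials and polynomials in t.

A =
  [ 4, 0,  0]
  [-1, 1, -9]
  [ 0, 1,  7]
e^{tA} =
  [exp(4*t), 0, 0]
  [3*t^2*exp(4*t)/2 - t*exp(4*t), -3*t*exp(4*t) + exp(4*t), -9*t*exp(4*t)]
  [-t^2*exp(4*t)/2, t*exp(4*t), 3*t*exp(4*t) + exp(4*t)]

Strategy: write A = P · J · P⁻¹ where J is a Jordan canonical form, so e^{tA} = P · e^{tJ} · P⁻¹, and e^{tJ} can be computed block-by-block.

A has Jordan form
J =
  [4, 1, 0]
  [0, 4, 1]
  [0, 0, 4]
(up to reordering of blocks).

Per-block formulas:
  For a 3×3 Jordan block J_3(4): exp(t · J_3(4)) = e^(4t)·(I + t·N + (t^2/2)·N^2), where N is the 3×3 nilpotent shift.

After assembling e^{tJ} and conjugating by P, we get:

e^{tA} =
  [exp(4*t), 0, 0]
  [3*t^2*exp(4*t)/2 - t*exp(4*t), -3*t*exp(4*t) + exp(4*t), -9*t*exp(4*t)]
  [-t^2*exp(4*t)/2, t*exp(4*t), 3*t*exp(4*t) + exp(4*t)]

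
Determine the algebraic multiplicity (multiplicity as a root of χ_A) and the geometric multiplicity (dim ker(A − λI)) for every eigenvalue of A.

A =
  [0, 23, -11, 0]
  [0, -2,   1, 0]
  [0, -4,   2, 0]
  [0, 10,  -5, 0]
λ = 0: alg = 4, geom = 2

Step 1 — factor the characteristic polynomial to read off the algebraic multiplicities:
  χ_A(x) = x^4

Step 2 — compute geometric multiplicities via the rank-nullity identity g(λ) = n − rank(A − λI):
  rank(A − (0)·I) = 2, so dim ker(A − (0)·I) = n − 2 = 2

Summary:
  λ = 0: algebraic multiplicity = 4, geometric multiplicity = 2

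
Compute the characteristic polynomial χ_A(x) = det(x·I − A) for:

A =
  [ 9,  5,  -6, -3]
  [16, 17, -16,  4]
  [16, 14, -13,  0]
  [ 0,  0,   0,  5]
x^4 - 18*x^3 + 120*x^2 - 350*x + 375

Expanding det(x·I − A) (e.g. by cofactor expansion or by noting that A is similar to its Jordan form J, which has the same characteristic polynomial as A) gives
  χ_A(x) = x^4 - 18*x^3 + 120*x^2 - 350*x + 375
which factors as (x - 5)^3*(x - 3). The eigenvalues (with algebraic multiplicities) are λ = 3 with multiplicity 1, λ = 5 with multiplicity 3.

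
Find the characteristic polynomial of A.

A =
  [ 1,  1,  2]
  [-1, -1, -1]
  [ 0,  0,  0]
x^3

Expanding det(x·I − A) (e.g. by cofactor expansion or by noting that A is similar to its Jordan form J, which has the same characteristic polynomial as A) gives
  χ_A(x) = x^3
which factors as x^3. The eigenvalues (with algebraic multiplicities) are λ = 0 with multiplicity 3.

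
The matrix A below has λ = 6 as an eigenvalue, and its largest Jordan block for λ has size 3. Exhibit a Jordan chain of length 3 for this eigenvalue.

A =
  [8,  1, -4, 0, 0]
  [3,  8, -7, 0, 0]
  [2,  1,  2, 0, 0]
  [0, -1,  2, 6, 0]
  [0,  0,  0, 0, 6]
A Jordan chain for λ = 6 of length 3:
v_1 = (-1, -2, -1, 1, 0)ᵀ
v_2 = (2, 3, 2, 0, 0)ᵀ
v_3 = (1, 0, 0, 0, 0)ᵀ

Let N = A − (6)·I. We want v_3 with N^3 v_3 = 0 but N^2 v_3 ≠ 0; then v_{j-1} := N · v_j for j = 3, …, 2.

Pick v_3 = (1, 0, 0, 0, 0)ᵀ.
Then v_2 = N · v_3 = (2, 3, 2, 0, 0)ᵀ.
Then v_1 = N · v_2 = (-1, -2, -1, 1, 0)ᵀ.

Sanity check: (A − (6)·I) v_1 = (0, 0, 0, 0, 0)ᵀ = 0. ✓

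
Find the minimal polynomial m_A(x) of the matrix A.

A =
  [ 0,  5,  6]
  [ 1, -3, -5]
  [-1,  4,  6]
x^3 - 3*x^2 + 3*x - 1

The characteristic polynomial is χ_A(x) = (x - 1)^3, so the eigenvalues are known. The minimal polynomial is
  m_A(x) = Π_λ (x − λ)^{k_λ}
where k_λ is the size of the *largest* Jordan block for λ (equivalently, the smallest k with (A − λI)^k v = 0 for every generalised eigenvector v of λ).

  λ = 1: largest Jordan block has size 3, contributing (x − 1)^3

So m_A(x) = (x - 1)^3 = x^3 - 3*x^2 + 3*x - 1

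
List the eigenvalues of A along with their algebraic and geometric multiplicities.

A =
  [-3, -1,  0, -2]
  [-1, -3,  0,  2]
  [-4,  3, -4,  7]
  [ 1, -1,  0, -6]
λ = -4: alg = 4, geom = 2

Step 1 — factor the characteristic polynomial to read off the algebraic multiplicities:
  χ_A(x) = (x + 4)^4

Step 2 — compute geometric multiplicities via the rank-nullity identity g(λ) = n − rank(A − λI):
  rank(A − (-4)·I) = 2, so dim ker(A − (-4)·I) = n − 2 = 2

Summary:
  λ = -4: algebraic multiplicity = 4, geometric multiplicity = 2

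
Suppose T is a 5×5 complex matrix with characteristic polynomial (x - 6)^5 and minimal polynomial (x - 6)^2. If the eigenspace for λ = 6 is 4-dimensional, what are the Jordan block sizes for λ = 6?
Block sizes for λ = 6: [2, 1, 1, 1]

Step 1 — from the characteristic polynomial, algebraic multiplicity of λ = 6 is 5. From dim ker(T − (6)·I) = 4, there are exactly 4 Jordan blocks for λ = 6.
Step 2 — from the minimal polynomial, the factor (x − 6)^2 tells us the largest block for λ = 6 has size 2.
Step 3 — with total size 5, 4 blocks, and largest block 2, the block sizes (in nonincreasing order) are [2, 1, 1, 1].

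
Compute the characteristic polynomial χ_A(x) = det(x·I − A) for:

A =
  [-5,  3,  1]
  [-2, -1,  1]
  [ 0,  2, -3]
x^3 + 9*x^2 + 27*x + 27

Expanding det(x·I − A) (e.g. by cofactor expansion or by noting that A is similar to its Jordan form J, which has the same characteristic polynomial as A) gives
  χ_A(x) = x^3 + 9*x^2 + 27*x + 27
which factors as (x + 3)^3. The eigenvalues (with algebraic multiplicities) are λ = -3 with multiplicity 3.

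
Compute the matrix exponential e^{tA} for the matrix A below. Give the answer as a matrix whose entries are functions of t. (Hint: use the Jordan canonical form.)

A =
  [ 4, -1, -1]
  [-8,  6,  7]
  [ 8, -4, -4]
e^{tA} =
  [2*t^2*exp(2*t) + 2*t*exp(2*t) + exp(2*t), -t^2*exp(2*t) - t*exp(2*t), -3*t^2*exp(2*t)/2 - t*exp(2*t)]
  [4*t^2*exp(2*t) - 8*t*exp(2*t), -2*t^2*exp(2*t) + 4*t*exp(2*t) + exp(2*t), -3*t^2*exp(2*t) + 7*t*exp(2*t)]
  [8*t*exp(2*t), -4*t*exp(2*t), -6*t*exp(2*t) + exp(2*t)]

Strategy: write A = P · J · P⁻¹ where J is a Jordan canonical form, so e^{tA} = P · e^{tJ} · P⁻¹, and e^{tJ} can be computed block-by-block.

A has Jordan form
J =
  [2, 1, 0]
  [0, 2, 1]
  [0, 0, 2]
(up to reordering of blocks).

Per-block formulas:
  For a 3×3 Jordan block J_3(2): exp(t · J_3(2)) = e^(2t)·(I + t·N + (t^2/2)·N^2), where N is the 3×3 nilpotent shift.

After assembling e^{tJ} and conjugating by P, we get:

e^{tA} =
  [2*t^2*exp(2*t) + 2*t*exp(2*t) + exp(2*t), -t^2*exp(2*t) - t*exp(2*t), -3*t^2*exp(2*t)/2 - t*exp(2*t)]
  [4*t^2*exp(2*t) - 8*t*exp(2*t), -2*t^2*exp(2*t) + 4*t*exp(2*t) + exp(2*t), -3*t^2*exp(2*t) + 7*t*exp(2*t)]
  [8*t*exp(2*t), -4*t*exp(2*t), -6*t*exp(2*t) + exp(2*t)]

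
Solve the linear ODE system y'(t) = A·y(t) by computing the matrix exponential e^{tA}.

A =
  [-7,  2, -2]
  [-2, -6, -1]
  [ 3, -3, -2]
e^{tA} =
  [-3*t^2*exp(-5*t) - 2*t*exp(-5*t) + exp(-5*t), 2*t*exp(-5*t), -2*t^2*exp(-5*t) - 2*t*exp(-5*t)]
  [3*t^2*exp(-5*t)/2 - 2*t*exp(-5*t), -t*exp(-5*t) + exp(-5*t), t^2*exp(-5*t) - t*exp(-5*t)]
  [9*t^2*exp(-5*t)/2 + 3*t*exp(-5*t), -3*t*exp(-5*t), 3*t^2*exp(-5*t) + 3*t*exp(-5*t) + exp(-5*t)]

Strategy: write A = P · J · P⁻¹ where J is a Jordan canonical form, so e^{tA} = P · e^{tJ} · P⁻¹, and e^{tJ} can be computed block-by-block.

A has Jordan form
J =
  [-5,  1,  0]
  [ 0, -5,  1]
  [ 0,  0, -5]
(up to reordering of blocks).

Per-block formulas:
  For a 3×3 Jordan block J_3(-5): exp(t · J_3(-5)) = e^(-5t)·(I + t·N + (t^2/2)·N^2), where N is the 3×3 nilpotent shift.

After assembling e^{tJ} and conjugating by P, we get:

e^{tA} =
  [-3*t^2*exp(-5*t) - 2*t*exp(-5*t) + exp(-5*t), 2*t*exp(-5*t), -2*t^2*exp(-5*t) - 2*t*exp(-5*t)]
  [3*t^2*exp(-5*t)/2 - 2*t*exp(-5*t), -t*exp(-5*t) + exp(-5*t), t^2*exp(-5*t) - t*exp(-5*t)]
  [9*t^2*exp(-5*t)/2 + 3*t*exp(-5*t), -3*t*exp(-5*t), 3*t^2*exp(-5*t) + 3*t*exp(-5*t) + exp(-5*t)]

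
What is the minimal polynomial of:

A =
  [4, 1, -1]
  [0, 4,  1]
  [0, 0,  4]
x^3 - 12*x^2 + 48*x - 64

The characteristic polynomial is χ_A(x) = (x - 4)^3, so the eigenvalues are known. The minimal polynomial is
  m_A(x) = Π_λ (x − λ)^{k_λ}
where k_λ is the size of the *largest* Jordan block for λ (equivalently, the smallest k with (A − λI)^k v = 0 for every generalised eigenvector v of λ).

  λ = 4: largest Jordan block has size 3, contributing (x − 4)^3

So m_A(x) = (x - 4)^3 = x^3 - 12*x^2 + 48*x - 64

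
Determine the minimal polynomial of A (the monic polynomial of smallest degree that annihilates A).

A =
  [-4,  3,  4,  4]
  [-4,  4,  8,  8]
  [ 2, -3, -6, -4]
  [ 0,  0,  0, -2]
x^2 + 4*x + 4

The characteristic polynomial is χ_A(x) = (x + 2)^4, so the eigenvalues are known. The minimal polynomial is
  m_A(x) = Π_λ (x − λ)^{k_λ}
where k_λ is the size of the *largest* Jordan block for λ (equivalently, the smallest k with (A − λI)^k v = 0 for every generalised eigenvector v of λ).

  λ = -2: largest Jordan block has size 2, contributing (x + 2)^2

So m_A(x) = (x + 2)^2 = x^2 + 4*x + 4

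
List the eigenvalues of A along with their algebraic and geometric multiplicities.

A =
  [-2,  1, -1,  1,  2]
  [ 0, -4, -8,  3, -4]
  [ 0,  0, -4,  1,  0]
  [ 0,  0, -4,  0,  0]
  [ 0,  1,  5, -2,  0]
λ = -2: alg = 5, geom = 3

Step 1 — factor the characteristic polynomial to read off the algebraic multiplicities:
  χ_A(x) = (x + 2)^5

Step 2 — compute geometric multiplicities via the rank-nullity identity g(λ) = n − rank(A − λI):
  rank(A − (-2)·I) = 2, so dim ker(A − (-2)·I) = n − 2 = 3

Summary:
  λ = -2: algebraic multiplicity = 5, geometric multiplicity = 3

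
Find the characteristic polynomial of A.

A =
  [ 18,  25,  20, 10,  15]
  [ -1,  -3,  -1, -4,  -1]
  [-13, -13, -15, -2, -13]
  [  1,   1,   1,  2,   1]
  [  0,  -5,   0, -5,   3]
x^5 - 5*x^4 - 5*x^3 + 45*x^2 - 108

Expanding det(x·I − A) (e.g. by cofactor expansion or by noting that A is similar to its Jordan form J, which has the same characteristic polynomial as A) gives
  χ_A(x) = x^5 - 5*x^4 - 5*x^3 + 45*x^2 - 108
which factors as (x - 3)^3*(x + 2)^2. The eigenvalues (with algebraic multiplicities) are λ = -2 with multiplicity 2, λ = 3 with multiplicity 3.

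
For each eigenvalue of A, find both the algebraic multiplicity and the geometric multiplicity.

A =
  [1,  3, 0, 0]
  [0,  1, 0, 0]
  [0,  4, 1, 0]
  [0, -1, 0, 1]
λ = 1: alg = 4, geom = 3

Step 1 — factor the characteristic polynomial to read off the algebraic multiplicities:
  χ_A(x) = (x - 1)^4

Step 2 — compute geometric multiplicities via the rank-nullity identity g(λ) = n − rank(A − λI):
  rank(A − (1)·I) = 1, so dim ker(A − (1)·I) = n − 1 = 3

Summary:
  λ = 1: algebraic multiplicity = 4, geometric multiplicity = 3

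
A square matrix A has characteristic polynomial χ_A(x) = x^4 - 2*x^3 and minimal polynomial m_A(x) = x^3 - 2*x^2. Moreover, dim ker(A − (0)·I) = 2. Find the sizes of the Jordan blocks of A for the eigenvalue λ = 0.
Block sizes for λ = 0: [2, 1]

Step 1 — from the characteristic polynomial, algebraic multiplicity of λ = 0 is 3. From dim ker(A − (0)·I) = 2, there are exactly 2 Jordan blocks for λ = 0.
Step 2 — from the minimal polynomial, the factor (x − 0)^2 tells us the largest block for λ = 0 has size 2.
Step 3 — with total size 3, 2 blocks, and largest block 2, the block sizes (in nonincreasing order) are [2, 1].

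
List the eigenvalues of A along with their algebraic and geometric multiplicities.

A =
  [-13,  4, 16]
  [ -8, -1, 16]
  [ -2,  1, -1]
λ = -5: alg = 3, geom = 2

Step 1 — factor the characteristic polynomial to read off the algebraic multiplicities:
  χ_A(x) = (x + 5)^3

Step 2 — compute geometric multiplicities via the rank-nullity identity g(λ) = n − rank(A − λI):
  rank(A − (-5)·I) = 1, so dim ker(A − (-5)·I) = n − 1 = 2

Summary:
  λ = -5: algebraic multiplicity = 3, geometric multiplicity = 2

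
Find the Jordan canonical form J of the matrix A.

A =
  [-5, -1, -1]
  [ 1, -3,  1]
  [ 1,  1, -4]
J_3(-4)

The characteristic polynomial is
  det(x·I − A) = x^3 + 12*x^2 + 48*x + 64 = (x + 4)^3

Eigenvalues and multiplicities (the geometric multiplicity of λ is n − rank(A − λI), which equals the number of Jordan blocks for λ):
  λ = -4: algebraic multiplicity = 3, geometric multiplicity = 1

Determining the block sizes for each eigenvalue:
  λ = -4: one block (gm = 1), so the single block has size am = 3 → block sizes [3]

Assembling the blocks gives a Jordan form
J =
  [-4,  1,  0]
  [ 0, -4,  1]
  [ 0,  0, -4]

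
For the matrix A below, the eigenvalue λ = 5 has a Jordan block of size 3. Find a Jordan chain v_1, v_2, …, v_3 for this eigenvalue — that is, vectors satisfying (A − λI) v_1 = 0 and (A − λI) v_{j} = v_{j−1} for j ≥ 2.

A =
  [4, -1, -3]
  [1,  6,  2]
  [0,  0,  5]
A Jordan chain for λ = 5 of length 3:
v_1 = (1, -1, 0)ᵀ
v_2 = (-3, 2, 0)ᵀ
v_3 = (0, 0, 1)ᵀ

Let N = A − (5)·I. We want v_3 with N^3 v_3 = 0 but N^2 v_3 ≠ 0; then v_{j-1} := N · v_j for j = 3, …, 2.

Pick v_3 = (0, 0, 1)ᵀ.
Then v_2 = N · v_3 = (-3, 2, 0)ᵀ.
Then v_1 = N · v_2 = (1, -1, 0)ᵀ.

Sanity check: (A − (5)·I) v_1 = (0, 0, 0)ᵀ = 0. ✓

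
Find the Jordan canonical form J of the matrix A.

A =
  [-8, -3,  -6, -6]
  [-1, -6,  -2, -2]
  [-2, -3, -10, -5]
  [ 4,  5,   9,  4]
J_3(-5) ⊕ J_1(-5)

The characteristic polynomial is
  det(x·I − A) = x^4 + 20*x^3 + 150*x^2 + 500*x + 625 = (x + 5)^4

Eigenvalues and multiplicities (the geometric multiplicity of λ is n − rank(A − λI), which equals the number of Jordan blocks for λ):
  λ = -5: algebraic multiplicity = 4, geometric multiplicity = 2

Determining the block sizes for each eigenvalue:
  λ = -5: with am = 4 and gm = 2, the partition is not yet determined (e.g. several partitions of 4 into 2 parts exist). Let N = A − (-5)·I. Computing rank(N^1) = 2, rank(N^2) = 1, rank(N^3) = 0; the number of blocks of size ≥ j is rank(N^{j−1}) − rank(N^j), giving [2, 1, 1]. So we have 1 block(s) of size 3, 1 block(s) of size 1 → block sizes [3, 1]

Assembling the blocks gives a Jordan form
J =
  [-5,  1,  0,  0]
  [ 0, -5,  1,  0]
  [ 0,  0, -5,  0]
  [ 0,  0,  0, -5]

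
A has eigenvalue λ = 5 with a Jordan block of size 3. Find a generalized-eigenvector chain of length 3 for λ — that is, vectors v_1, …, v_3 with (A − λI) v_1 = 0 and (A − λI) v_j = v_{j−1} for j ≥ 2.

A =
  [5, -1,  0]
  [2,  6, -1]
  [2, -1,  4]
A Jordan chain for λ = 5 of length 3:
v_1 = (-2, 0, -4)ᵀ
v_2 = (0, 2, 2)ᵀ
v_3 = (1, 0, 0)ᵀ

Let N = A − (5)·I. We want v_3 with N^3 v_3 = 0 but N^2 v_3 ≠ 0; then v_{j-1} := N · v_j for j = 3, …, 2.

Pick v_3 = (1, 0, 0)ᵀ.
Then v_2 = N · v_3 = (0, 2, 2)ᵀ.
Then v_1 = N · v_2 = (-2, 0, -4)ᵀ.

Sanity check: (A − (5)·I) v_1 = (0, 0, 0)ᵀ = 0. ✓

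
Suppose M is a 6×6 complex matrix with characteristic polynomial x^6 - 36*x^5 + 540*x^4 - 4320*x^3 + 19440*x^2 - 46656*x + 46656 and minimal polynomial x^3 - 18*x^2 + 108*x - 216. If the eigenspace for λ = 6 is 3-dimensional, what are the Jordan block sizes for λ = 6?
Block sizes for λ = 6: [3, 2, 1]

Step 1 — from the characteristic polynomial, algebraic multiplicity of λ = 6 is 6. From dim ker(M − (6)·I) = 3, there are exactly 3 Jordan blocks for λ = 6.
Step 2 — from the minimal polynomial, the factor (x − 6)^3 tells us the largest block for λ = 6 has size 3.
Step 3 — with total size 6, 3 blocks, and largest block 3, the block sizes (in nonincreasing order) are [3, 2, 1].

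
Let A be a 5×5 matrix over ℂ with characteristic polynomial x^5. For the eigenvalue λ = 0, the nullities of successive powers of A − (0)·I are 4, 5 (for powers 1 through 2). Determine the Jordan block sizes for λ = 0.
Block sizes for λ = 0: [2, 1, 1, 1]

From the dimensions of kernels of powers, the number of Jordan blocks of size at least j is d_j − d_{j−1} where d_j = dim ker(N^j) (with d_0 = 0). Computing the differences gives [4, 1].
The number of blocks of size exactly k is (#blocks of size ≥ k) − (#blocks of size ≥ k + 1), so the partition is: 3 block(s) of size 1, 1 block(s) of size 2.
In nonincreasing order the block sizes are [2, 1, 1, 1].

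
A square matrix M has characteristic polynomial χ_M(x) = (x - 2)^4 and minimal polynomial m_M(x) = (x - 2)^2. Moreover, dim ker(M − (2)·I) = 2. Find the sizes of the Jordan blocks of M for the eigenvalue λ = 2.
Block sizes for λ = 2: [2, 2]

Step 1 — from the characteristic polynomial, algebraic multiplicity of λ = 2 is 4. From dim ker(M − (2)·I) = 2, there are exactly 2 Jordan blocks for λ = 2.
Step 2 — from the minimal polynomial, the factor (x − 2)^2 tells us the largest block for λ = 2 has size 2.
Step 3 — with total size 4, 2 blocks, and largest block 2, the block sizes (in nonincreasing order) are [2, 2].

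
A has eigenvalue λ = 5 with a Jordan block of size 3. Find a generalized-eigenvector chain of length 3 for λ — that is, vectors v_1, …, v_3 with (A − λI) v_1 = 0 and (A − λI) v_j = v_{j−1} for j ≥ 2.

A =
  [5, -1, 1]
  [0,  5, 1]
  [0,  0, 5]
A Jordan chain for λ = 5 of length 3:
v_1 = (-1, 0, 0)ᵀ
v_2 = (1, 1, 0)ᵀ
v_3 = (0, 0, 1)ᵀ

Let N = A − (5)·I. We want v_3 with N^3 v_3 = 0 but N^2 v_3 ≠ 0; then v_{j-1} := N · v_j for j = 3, …, 2.

Pick v_3 = (0, 0, 1)ᵀ.
Then v_2 = N · v_3 = (1, 1, 0)ᵀ.
Then v_1 = N · v_2 = (-1, 0, 0)ᵀ.

Sanity check: (A − (5)·I) v_1 = (0, 0, 0)ᵀ = 0. ✓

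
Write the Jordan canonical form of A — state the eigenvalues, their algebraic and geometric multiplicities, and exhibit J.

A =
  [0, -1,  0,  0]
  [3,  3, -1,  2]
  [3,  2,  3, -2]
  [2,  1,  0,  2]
J_3(2) ⊕ J_1(2)

The characteristic polynomial is
  det(x·I − A) = x^4 - 8*x^3 + 24*x^2 - 32*x + 16 = (x - 2)^4

Eigenvalues and multiplicities (the geometric multiplicity of λ is n − rank(A − λI), which equals the number of Jordan blocks for λ):
  λ = 2: algebraic multiplicity = 4, geometric multiplicity = 2

Determining the block sizes for each eigenvalue:
  λ = 2: with am = 4 and gm = 2, the partition is not yet determined (e.g. several partitions of 4 into 2 parts exist). Let N = A − (2)·I. Computing rank(N^1) = 2, rank(N^2) = 1, rank(N^3) = 0; the number of blocks of size ≥ j is rank(N^{j−1}) − rank(N^j), giving [2, 1, 1]. So we have 1 block(s) of size 3, 1 block(s) of size 1 → block sizes [3, 1]

Assembling the blocks gives a Jordan form
J =
  [2, 1, 0, 0]
  [0, 2, 1, 0]
  [0, 0, 2, 0]
  [0, 0, 0, 2]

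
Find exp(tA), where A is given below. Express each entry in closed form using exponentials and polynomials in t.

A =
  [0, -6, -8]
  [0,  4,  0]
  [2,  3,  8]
e^{tA} =
  [-4*t*exp(4*t) + exp(4*t), -6*t*exp(4*t), -8*t*exp(4*t)]
  [0, exp(4*t), 0]
  [2*t*exp(4*t), 3*t*exp(4*t), 4*t*exp(4*t) + exp(4*t)]

Strategy: write A = P · J · P⁻¹ where J is a Jordan canonical form, so e^{tA} = P · e^{tJ} · P⁻¹, and e^{tJ} can be computed block-by-block.

A has Jordan form
J =
  [4, 1, 0]
  [0, 4, 0]
  [0, 0, 4]
(up to reordering of blocks).

Per-block formulas:
  For a 1×1 block at λ = 4: exp(t · [4]) = [e^(4t)].
  For a 2×2 Jordan block J_2(4): exp(t · J_2(4)) = e^(4t)·(I + t·N), where N is the 2×2 nilpotent shift.

After assembling e^{tJ} and conjugating by P, we get:

e^{tA} =
  [-4*t*exp(4*t) + exp(4*t), -6*t*exp(4*t), -8*t*exp(4*t)]
  [0, exp(4*t), 0]
  [2*t*exp(4*t), 3*t*exp(4*t), 4*t*exp(4*t) + exp(4*t)]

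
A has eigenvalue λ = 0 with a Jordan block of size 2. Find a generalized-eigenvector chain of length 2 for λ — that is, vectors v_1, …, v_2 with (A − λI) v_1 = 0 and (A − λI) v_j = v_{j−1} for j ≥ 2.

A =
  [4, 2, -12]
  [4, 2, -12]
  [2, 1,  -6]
A Jordan chain for λ = 0 of length 2:
v_1 = (4, 4, 2)ᵀ
v_2 = (1, 0, 0)ᵀ

Let N = A − (0)·I. We want v_2 with N^2 v_2 = 0 but N^1 v_2 ≠ 0; then v_{j-1} := N · v_j for j = 2, …, 2.

Pick v_2 = (1, 0, 0)ᵀ.
Then v_1 = N · v_2 = (4, 4, 2)ᵀ.

Sanity check: (A − (0)·I) v_1 = (0, 0, 0)ᵀ = 0. ✓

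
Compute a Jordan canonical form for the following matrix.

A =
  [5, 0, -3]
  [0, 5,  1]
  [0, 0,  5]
J_2(5) ⊕ J_1(5)

The characteristic polynomial is
  det(x·I − A) = x^3 - 15*x^2 + 75*x - 125 = (x - 5)^3

Eigenvalues and multiplicities (the geometric multiplicity of λ is n − rank(A − λI), which equals the number of Jordan blocks for λ):
  λ = 5: algebraic multiplicity = 3, geometric multiplicity = 2

Determining the block sizes for each eigenvalue:
  λ = 5: 2 blocks summing to 3 forces exactly one block of size 2 and the rest size 1 → block sizes [2, 1]

Assembling the blocks gives a Jordan form
J =
  [5, 1, 0]
  [0, 5, 0]
  [0, 0, 5]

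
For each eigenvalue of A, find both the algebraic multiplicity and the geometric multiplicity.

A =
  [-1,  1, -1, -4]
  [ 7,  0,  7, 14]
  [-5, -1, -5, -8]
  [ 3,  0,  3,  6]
λ = 0: alg = 4, geom = 2

Step 1 — factor the characteristic polynomial to read off the algebraic multiplicities:
  χ_A(x) = x^4

Step 2 — compute geometric multiplicities via the rank-nullity identity g(λ) = n − rank(A − λI):
  rank(A − (0)·I) = 2, so dim ker(A − (0)·I) = n − 2 = 2

Summary:
  λ = 0: algebraic multiplicity = 4, geometric multiplicity = 2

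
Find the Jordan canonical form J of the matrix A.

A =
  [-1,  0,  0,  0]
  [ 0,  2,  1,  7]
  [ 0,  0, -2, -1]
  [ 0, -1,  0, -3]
J_3(-1) ⊕ J_1(-1)

The characteristic polynomial is
  det(x·I − A) = x^4 + 4*x^3 + 6*x^2 + 4*x + 1 = (x + 1)^4

Eigenvalues and multiplicities (the geometric multiplicity of λ is n − rank(A − λI), which equals the number of Jordan blocks for λ):
  λ = -1: algebraic multiplicity = 4, geometric multiplicity = 2

Determining the block sizes for each eigenvalue:
  λ = -1: with am = 4 and gm = 2, the partition is not yet determined (e.g. several partitions of 4 into 2 parts exist). Let N = A − (-1)·I. Computing rank(N^1) = 2, rank(N^2) = 1, rank(N^3) = 0; the number of blocks of size ≥ j is rank(N^{j−1}) − rank(N^j), giving [2, 1, 1]. So we have 1 block(s) of size 3, 1 block(s) of size 1 → block sizes [3, 1]

Assembling the blocks gives a Jordan form
J =
  [-1,  1,  0,  0]
  [ 0, -1,  1,  0]
  [ 0,  0, -1,  0]
  [ 0,  0,  0, -1]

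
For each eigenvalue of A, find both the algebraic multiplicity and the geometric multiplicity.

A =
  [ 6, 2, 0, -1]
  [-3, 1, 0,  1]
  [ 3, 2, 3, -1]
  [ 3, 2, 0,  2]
λ = 3: alg = 4, geom = 3

Step 1 — factor the characteristic polynomial to read off the algebraic multiplicities:
  χ_A(x) = (x - 3)^4

Step 2 — compute geometric multiplicities via the rank-nullity identity g(λ) = n − rank(A − λI):
  rank(A − (3)·I) = 1, so dim ker(A − (3)·I) = n − 1 = 3

Summary:
  λ = 3: algebraic multiplicity = 4, geometric multiplicity = 3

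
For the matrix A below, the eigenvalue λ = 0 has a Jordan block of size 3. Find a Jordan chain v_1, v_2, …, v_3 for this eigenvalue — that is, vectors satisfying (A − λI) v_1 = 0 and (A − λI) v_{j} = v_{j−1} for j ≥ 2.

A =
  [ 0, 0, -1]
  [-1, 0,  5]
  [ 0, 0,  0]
A Jordan chain for λ = 0 of length 3:
v_1 = (0, 1, 0)ᵀ
v_2 = (-1, 5, 0)ᵀ
v_3 = (0, 0, 1)ᵀ

Let N = A − (0)·I. We want v_3 with N^3 v_3 = 0 but N^2 v_3 ≠ 0; then v_{j-1} := N · v_j for j = 3, …, 2.

Pick v_3 = (0, 0, 1)ᵀ.
Then v_2 = N · v_3 = (-1, 5, 0)ᵀ.
Then v_1 = N · v_2 = (0, 1, 0)ᵀ.

Sanity check: (A − (0)·I) v_1 = (0, 0, 0)ᵀ = 0. ✓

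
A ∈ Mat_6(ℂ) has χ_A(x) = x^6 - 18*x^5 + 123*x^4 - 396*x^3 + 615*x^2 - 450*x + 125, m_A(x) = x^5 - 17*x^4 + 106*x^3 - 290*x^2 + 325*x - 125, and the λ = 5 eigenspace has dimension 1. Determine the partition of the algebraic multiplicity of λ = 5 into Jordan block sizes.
Block sizes for λ = 5: [3]

Step 1 — from the characteristic polynomial, algebraic multiplicity of λ = 5 is 3. From dim ker(A − (5)·I) = 1, there are exactly 1 Jordan blocks for λ = 5.
Step 2 — from the minimal polynomial, the factor (x − 5)^3 tells us the largest block for λ = 5 has size 3.
Step 3 — with total size 3, 1 blocks, and largest block 3, the block sizes (in nonincreasing order) are [3].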